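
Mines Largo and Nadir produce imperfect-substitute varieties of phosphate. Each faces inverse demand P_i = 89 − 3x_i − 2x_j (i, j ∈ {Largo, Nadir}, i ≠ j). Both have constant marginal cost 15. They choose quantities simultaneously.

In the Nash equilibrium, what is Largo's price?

42.75

Mine Largo's profit: π = x_{Largo}(89 − 3x_{Largo} − 2x_{Nadir}) − 15x_{Largo}.
∂π/∂x_{Largo} = 74 − 6x_{Largo} − 2x_{Nadir} = 0 ⇒ x_{Largo} = 37/3 − (1/3)x_{Nadir}.
Setting x_{Largo} = x_{Nadir} in the reaction function: x_{Largo} = 37/3 − (1/3)x_{Largo}, so x_{Largo} = (37/3) / (4/3) = 9.25.
P_{Largo} = 89 − 3·9.25 − 2·9.25 = 42.75.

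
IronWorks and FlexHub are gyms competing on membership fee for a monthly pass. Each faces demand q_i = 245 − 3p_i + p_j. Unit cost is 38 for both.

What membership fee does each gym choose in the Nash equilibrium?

IronWorks's profit: π = (p_{IronWorks} − 38)(245 − 3p_{IronWorks} + p_{FlexHub}).
∂π/∂p_{IronWorks} = 359 − 6p_{IronWorks} + p_{FlexHub} = 0 ⇒ p_{IronWorks} = 359/6 + (1/6)p_{FlexHub}.
By symmetry p_{FlexHub} = p_{IronWorks}; substituting into the reaction function, (5/6)p_{IronWorks} = 359/6 and p_{IronWorks} = 71.8.

71.8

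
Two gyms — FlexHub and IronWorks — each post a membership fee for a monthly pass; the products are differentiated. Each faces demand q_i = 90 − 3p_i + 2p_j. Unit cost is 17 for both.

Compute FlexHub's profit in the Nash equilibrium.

999.1875

FlexHub's profit: π = (p_{FlexHub} − 17)(90 − 3p_{FlexHub} + 2p_{IronWorks}).
∂π/∂p_{FlexHub} = 141 − 6p_{FlexHub} + 2p_{IronWorks} = 0 ⇒ p_{FlexHub} = 23.5 + (1/3)p_{IronWorks}.
Setting p_{FlexHub} = p_{IronWorks} in the reaction function: p_{FlexHub} = 23.5 + (1/3)p_{FlexHub}, so p_{FlexHub} = 23.5 / (2/3) = 35.25.
q_{FlexHub} = 90 − 3·35.25 + 2·35.25 = 54.75.
Profit = (35.25 − 17)·54.75 = 999.1875.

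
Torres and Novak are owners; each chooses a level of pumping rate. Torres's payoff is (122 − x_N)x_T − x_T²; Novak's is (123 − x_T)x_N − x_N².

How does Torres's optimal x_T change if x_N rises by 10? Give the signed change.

Expanding Torres's payoff: 122x_T − x_Nx_T − x_T².
∂π/∂x_T = 122 − x_N − 2x_T = 0, so x_T = 61 − 0.5x_N.
The reaction-function slope is −0.5, so a 10-unit rise in x_N moves x_T by −0.5 × 10 = −5. Torres's best response falls — the actions are strategic substitutes.

-5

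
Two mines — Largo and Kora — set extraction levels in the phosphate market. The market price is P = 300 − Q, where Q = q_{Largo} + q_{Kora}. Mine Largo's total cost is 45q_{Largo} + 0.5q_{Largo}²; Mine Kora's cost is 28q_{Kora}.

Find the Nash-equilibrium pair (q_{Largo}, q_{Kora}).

Mine Largo's profit: π = q_{Largo}(300 − (q_{Largo} + q_{Kora})) − 45q_{Largo} − 0.5q_{Largo}².
∂π/∂q_{Largo} = 255 − 3q_{Largo} − q_{Kora} = 0, so q_{Largo} = 85 − (1/3)q_{Kora}.
For Kora: ∂π/∂q_{Kora} = 272 − 2q_{Kora} − q_{Largo} = 0 ⇒ q_{Kora} = 136 − 0.5q_{Largo}.
Plugging q_{Kora} into Largo's best response: q_{Largo} = 85 − (1/3)(136 − 0.5q_{Largo}) ⇒ (5/6)q_{Largo} = 119/3, so q_{Largo} = 47.6.
Then q_{Kora} = 136 − 0.5·47.6 = 112.2.

47.6, 112.2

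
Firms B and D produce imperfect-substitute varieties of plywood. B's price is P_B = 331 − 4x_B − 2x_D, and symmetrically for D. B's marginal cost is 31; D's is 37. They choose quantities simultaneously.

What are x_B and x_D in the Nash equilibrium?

30.2, 29.2

Firm B's profit: π = x_B(331 − 4x_B − 2x_D) − 31x_B.
∂π/∂x_B = 300 − 8x_B − 2x_D = 0 ⇒ x_B = 37.5 − 0.25x_D.
Similarly x_D = 36.75 − 0.25x_B.
Substituting the second reaction function into the first: x_B = 37.5 − 0.25(36.75 − 0.25x_B), which gives 0.9375x_B = 28.3125 ⇒ x_B = 30.2.
Then x_D = 36.75 − 0.25·30.2 = 29.2.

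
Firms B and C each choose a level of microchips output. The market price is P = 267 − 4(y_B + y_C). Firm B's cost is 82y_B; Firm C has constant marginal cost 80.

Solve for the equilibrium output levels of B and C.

Firm B's profit: π = y_B(267 − 4(y_B + y_C)) − 82y_B.
∂π/∂y_B = 185 − 8y_B − 4y_C = 0, so y_B = 23.125 − 0.5y_C.
By the same steps for C: y_C = 23.375 − 0.5y_B.
Substituting the second reaction function into the first: y_B = 23.125 − 0.5(23.375 − 0.5y_B), which gives 0.75y_B = 11.4375 ⇒ y_B = 15.25.
Then y_C = 23.375 − 0.5·15.25 = 15.75.

15.25, 15.75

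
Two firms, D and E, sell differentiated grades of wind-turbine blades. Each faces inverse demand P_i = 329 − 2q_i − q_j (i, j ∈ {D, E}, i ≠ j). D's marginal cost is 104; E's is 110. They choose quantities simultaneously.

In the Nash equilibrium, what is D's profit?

Firm D's profit: π = q_D(329 − 2q_D − q_E) − 104q_D.
∂π/∂q_D = 225 − 4q_D − q_E = 0 ⇒ q_D = 56.25 − 0.25q_E.
Similarly q_E = 54.75 − 0.25q_D.
Solving the two reaction functions simultaneously: (1 − (−0.25)(−0.25))q_D = 56.25 − 0.25·54.75, so 0.9375q_D = 42.5625 and q_D = 45.4.
Then q_E = 54.75 − 0.25·45.4 = 43.4.
P_D = 329 − 2·45.4 − 43.4 = 194.8.
Profit = (194.8 − 104)·45.4 = 4122.32.

4122.32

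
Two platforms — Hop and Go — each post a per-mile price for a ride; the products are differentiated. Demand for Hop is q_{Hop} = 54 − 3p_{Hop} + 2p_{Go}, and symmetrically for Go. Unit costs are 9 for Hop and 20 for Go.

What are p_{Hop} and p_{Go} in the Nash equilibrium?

Hop's profit: π = (p_{Hop} − 9)(54 − 3p_{Hop} + 2p_{Go}).
∂π/∂p_{Hop} = 81 − 6p_{Hop} + 2p_{Go} = 0 ⇒ p_{Hop} = 13.5 + (1/3)p_{Go}.
Similarly p_{Go} = 19 + (1/3)p_{Hop}.
Solving the two reaction functions simultaneously: (1 − (1/3)(1/3))p_{Hop} = 13.5 + (1/3)·19, so (8/9)p_{Hop} = 119/6 and p_{Hop} = 22.3125.
Then p_{Go} = 19 + (1/3)·22.3125 = 26.4375.

22.3125, 26.4375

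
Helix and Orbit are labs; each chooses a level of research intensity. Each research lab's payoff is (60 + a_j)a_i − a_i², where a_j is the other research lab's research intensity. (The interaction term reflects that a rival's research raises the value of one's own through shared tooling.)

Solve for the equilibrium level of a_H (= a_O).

Helix's payoff is (60 + a_O)a_H − a_H².
∂π/∂a_H = 60 + a_O − 2a_H = 0, so a_H = 30 + 0.5a_O.
Setting a_H = a_O in the reaction function: a_H = 30 + 0.5a_H, so a_H = 30 / 0.5 = 60.

60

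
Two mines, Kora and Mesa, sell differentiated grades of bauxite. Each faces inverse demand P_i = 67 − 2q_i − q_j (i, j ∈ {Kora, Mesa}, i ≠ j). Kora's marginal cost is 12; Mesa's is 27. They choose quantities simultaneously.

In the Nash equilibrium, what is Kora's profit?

Mine Kora's profit: π = q_{Kora}(67 − 2q_{Kora} − q_{Mesa}) − 12q_{Kora}.
∂π/∂q_{Kora} = 55 − 4q_{Kora} − q_{Mesa} = 0 ⇒ q_{Kora} = 13.75 − 0.25q_{Mesa}.
Similarly q_{Mesa} = 10 − 0.25q_{Kora}.
Plugging q_{Mesa} into Kora's best response: q_{Kora} = 13.75 − 0.25(10 − 0.25q_{Kora}) ⇒ 0.9375q_{Kora} = 11.25, so q_{Kora} = 12.
Then q_{Mesa} = 10 − 0.25·12 = 7.
P_{Kora} = 67 − 2·12 − 7 = 36.
Profit = (36 − 12)·12 = 288.

288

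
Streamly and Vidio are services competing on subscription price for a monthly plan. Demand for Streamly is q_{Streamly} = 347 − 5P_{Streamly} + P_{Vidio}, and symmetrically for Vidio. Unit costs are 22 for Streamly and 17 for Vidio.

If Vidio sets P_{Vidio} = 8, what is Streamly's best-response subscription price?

Streamly's profit: π = (P_{Streamly} − 22)(347 − 5P_{Streamly} + P_{Vidio}).
∂π/∂P_{Streamly} = 457 − 10P_{Streamly} + P_{Vidio} = 0 ⇒ P_{Streamly} = 45.7 + 0.1P_{Vidio}.
At P_{Vidio} = 8: P_{Streamly} = 45.7 + 0.1·8 = 46.5.

46.5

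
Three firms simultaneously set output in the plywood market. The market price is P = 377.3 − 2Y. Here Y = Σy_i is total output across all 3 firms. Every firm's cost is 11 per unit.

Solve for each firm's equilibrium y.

45.7875

A representative firm's profit is π_i = y_i(377.3 − 2Y) − 11y_i, with Y = y_i + Σ_{j≠i} y_j.
First-order condition: 366.3 − 4y_i − 2Σ_{j≠i} y_j = 0.
With identical firms, set every y_j = y: then 366.3 − 4y − 4y = 0, i.e. y = 366.3/8 = 45.7875.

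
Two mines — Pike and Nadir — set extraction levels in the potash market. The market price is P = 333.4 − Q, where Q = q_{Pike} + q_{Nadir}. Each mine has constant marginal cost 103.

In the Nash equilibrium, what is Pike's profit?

5898.24

Mine Pike's profit: π = q_{Pike}(333.4 − (q_{Pike} + q_{Nadir})) − 103q_{Pike}.
∂π/∂q_{Pike} = 230.4 − 2q_{Pike} − q_{Nadir} = 0, so q_{Pike} = 115.2 − 0.5q_{Nadir}.
The game is symmetric, so in equilibrium q_{Nadir} = q_{Pike}: the reaction function gives 1.5q_{Pike} = 115.2, hence q_{Pike} = 76.8.
Price P = 333.4 − 153.6 = 179.8.
Pike's profit: (179.8 − 103)·76.8 = 5898.24.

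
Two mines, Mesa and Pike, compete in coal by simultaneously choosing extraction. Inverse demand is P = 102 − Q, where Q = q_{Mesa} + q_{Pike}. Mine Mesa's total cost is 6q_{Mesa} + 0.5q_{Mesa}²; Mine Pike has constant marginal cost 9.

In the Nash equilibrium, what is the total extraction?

56.4

Mine Mesa's profit: π = q_{Mesa}(102 − (q_{Mesa} + q_{Pike})) − 6q_{Mesa} − 0.5q_{Mesa}².
∂π/∂q_{Mesa} = 96 − 3q_{Mesa} − q_{Pike} = 0, so q_{Mesa} = 32 − (1/3)q_{Pike}.
For Pike: ∂π/∂q_{Pike} = 93 − 2q_{Pike} − q_{Mesa} = 0 ⇒ q_{Pike} = 46.5 − 0.5q_{Mesa}.
Plugging q_{Pike} into Mesa's best response: q_{Mesa} = 32 − (1/3)(46.5 − 0.5q_{Mesa}) ⇒ (5/6)q_{Mesa} = 16.5, so q_{Mesa} = 19.8.
Then q_{Pike} = 46.5 − 0.5·19.8 = 36.6.
Total extraction: 19.8 + 36.6 = 56.4.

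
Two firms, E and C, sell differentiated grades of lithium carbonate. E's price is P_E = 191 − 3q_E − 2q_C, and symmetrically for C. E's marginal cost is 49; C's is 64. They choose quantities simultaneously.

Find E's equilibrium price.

105.0625

Firm E's profit: π = q_E(191 − 3q_E − 2q_C) − 49q_E.
∂π/∂q_E = 142 − 6q_E − 2q_C = 0 ⇒ q_E = 71/3 − (1/3)q_C.
Similarly q_C = 127/6 − (1/3)q_E.
Solving the two reaction functions simultaneously: (1 − (−1/3)(−1/3))q_E = 71/3 − (1/3)·(127/6), so (8/9)q_E = 299/18 and q_E = 18.6875.
Then q_C = 127/6 − (1/3)·18.6875 = 14.9375.
P_E = 191 − 3·18.6875 − 2·14.9375 = 105.0625.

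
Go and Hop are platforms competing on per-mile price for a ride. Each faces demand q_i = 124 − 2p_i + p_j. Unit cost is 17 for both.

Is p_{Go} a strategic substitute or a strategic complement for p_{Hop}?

Go's profit: π = (p_{Go} − 17)(124 − 2p_{Go} + p_{Hop}).
∂π/∂p_{Go} = 158 − 4p_{Go} + p_{Hop} = 0 ⇒ p_{Go} = 39.5 + 0.25p_{Hop}.
The best-response slope dp_{Go}/dp_{Hop} = 0.25 > 0: the reaction function is upward-sloping, so the choices are strategic complements.

strategic complements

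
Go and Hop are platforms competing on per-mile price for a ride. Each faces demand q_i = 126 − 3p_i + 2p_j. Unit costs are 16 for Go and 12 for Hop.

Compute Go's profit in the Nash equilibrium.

2146.6875

Go's profit: π = (p_{Go} − 16)(126 − 3p_{Go} + 2p_{Hop}).
∂π/∂p_{Go} = 174 − 6p_{Go} + 2p_{Hop} = 0 ⇒ p_{Go} = 29 + (1/3)p_{Hop}.
Similarly p_{Hop} = 27 + (1/3)p_{Go}.
Substituting the second reaction function into the first: p_{Go} = 29 + (1/3)(27 + (1/3)p_{Go}), which gives (8/9)p_{Go} = 38 ⇒ p_{Go} = 42.75.
Then p_{Hop} = 27 + (1/3)·42.75 = 41.25.
q_{Go} = 126 − 3·42.75 + 2·41.25 = 80.25.
Profit = (42.75 − 16)·80.25 = 2146.6875.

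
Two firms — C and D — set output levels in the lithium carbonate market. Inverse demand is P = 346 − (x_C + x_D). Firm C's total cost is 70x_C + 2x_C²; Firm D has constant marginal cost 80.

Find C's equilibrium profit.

Firm C's profit: π = x_C(346 − (x_C + x_D)) − 70x_C − 2x_C².
∂π/∂x_C = 276 − 6x_C − x_D = 0, so x_C = 46 − (1/6)x_D.
For D: ∂π/∂x_D = 266 − 2x_D − x_C = 0 ⇒ x_D = 133 − 0.5x_C.
Plugging x_D into C's best response: x_C = 46 − (1/6)(133 − 0.5x_C) ⇒ (11/12)x_C = 143/6, so x_C = 26.
Then x_D = 133 − 0.5·26 = 120.
Price P = 346 − 146 = 200.
C's profit: (200 − 70)·26 − 2(26)² = 2028.

2028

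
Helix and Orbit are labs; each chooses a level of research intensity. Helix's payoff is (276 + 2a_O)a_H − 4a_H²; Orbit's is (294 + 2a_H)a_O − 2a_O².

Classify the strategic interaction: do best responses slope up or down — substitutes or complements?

Expanding Helix's payoff: 276a_H + 2a_Oa_H − 4a_H².
∂π/∂a_H = 276 + 2a_O − 8a_H = 0, so a_H = 34.5 + 0.25a_O.
The best-response slope da_H/da_O = 0.25 > 0: the reaction function is upward-sloping, so the choices are strategic complements.

strategic complements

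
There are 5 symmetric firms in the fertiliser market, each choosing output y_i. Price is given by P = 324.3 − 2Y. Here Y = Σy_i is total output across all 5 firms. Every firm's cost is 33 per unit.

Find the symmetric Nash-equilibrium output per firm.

A representative firm's profit is π_i = y_i(324.3 − 2Y) − 33y_i, with Y = y_i + Σ_{j≠i} y_j.
First-order condition: 291.3 − 4y_i − 2Σ_{j≠i} y_j = 0.
With identical firms, set every y_j = y: then 291.3 − 4y − 8y = 0, i.e. y = 291.3/12 = 24.275.

24.275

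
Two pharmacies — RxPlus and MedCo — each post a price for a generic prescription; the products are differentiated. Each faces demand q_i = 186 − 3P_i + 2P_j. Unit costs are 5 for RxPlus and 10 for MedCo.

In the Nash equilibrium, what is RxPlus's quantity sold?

138.5625

RxPlus's profit: π = (P_{RxPlus} − 5)(186 − 3P_{RxPlus} + 2P_{MedCo}).
∂π/∂P_{RxPlus} = 201 − 6P_{RxPlus} + 2P_{MedCo} = 0 ⇒ P_{RxPlus} = 33.5 + (1/3)P_{MedCo}.
Similarly P_{MedCo} = 36 + (1/3)P_{RxPlus}.
Solving the two reaction functions simultaneously: (1 − (1/3)(1/3))P_{RxPlus} = 33.5 + (1/3)·36, so (8/9)P_{RxPlus} = 45.5 and P_{RxPlus} = 51.1875.
Then P_{MedCo} = 36 + (1/3)·51.1875 = 53.0625.
q_{RxPlus} = 186 − 3·51.1875 + 2·53.0625 = 138.5625.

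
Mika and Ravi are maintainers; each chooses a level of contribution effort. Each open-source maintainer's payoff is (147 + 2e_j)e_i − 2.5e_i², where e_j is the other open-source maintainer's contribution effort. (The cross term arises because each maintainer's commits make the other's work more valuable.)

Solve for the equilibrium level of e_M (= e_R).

Mika's payoff is (147 + 2e_R)e_M − 2.5e_M².
∂π/∂e_M = 147 + 2e_R − 5e_M = 0, so e_M = 29.4 + 0.4e_R.
By symmetry e_R = e_M; substituting into the reaction function, 0.6e_M = 29.4 and e_M = 49.

49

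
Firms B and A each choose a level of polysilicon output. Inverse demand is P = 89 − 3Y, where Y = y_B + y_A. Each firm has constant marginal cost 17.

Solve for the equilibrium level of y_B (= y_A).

Firm B's profit: π = y_B(89 − 3(y_B + y_A)) − 17y_B.
∂π/∂y_B = 72 − 6y_B − 3y_A = 0, so y_B = 12 − 0.5y_A.
The game is symmetric, so in equilibrium y_A = y_B: the reaction function gives 1.5y_B = 12, hence y_B = 8.

8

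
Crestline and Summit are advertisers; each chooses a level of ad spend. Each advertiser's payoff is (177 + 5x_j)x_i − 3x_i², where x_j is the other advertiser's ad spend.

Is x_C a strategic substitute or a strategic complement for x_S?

strategic complements

Crestline's payoff is (177 + 5x_S)x_C − 3x_C².
∂π/∂x_C = 177 + 5x_S − 6x_C = 0, so x_C = 29.5 + (5/6)x_S.
The best-response slope dx_C/dx_S = 5/6 > 0: the reaction function is upward-sloping, so the choices are strategic complements.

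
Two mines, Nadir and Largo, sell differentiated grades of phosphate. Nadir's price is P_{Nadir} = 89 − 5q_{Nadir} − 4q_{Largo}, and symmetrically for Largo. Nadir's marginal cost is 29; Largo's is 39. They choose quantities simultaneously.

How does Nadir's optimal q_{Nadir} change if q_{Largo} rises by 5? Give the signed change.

-2

Mine Nadir's profit: π = q_{Nadir}(89 − 5q_{Nadir} − 4q_{Largo}) − 29q_{Nadir}.
∂π/∂q_{Nadir} = 60 − 10q_{Nadir} − 4q_{Largo} = 0 ⇒ q_{Nadir} = 6 − 0.4q_{Largo}.
The reaction-function slope is −0.4, so a 5-unit rise in q_{Largo} moves q_{Nadir} by −0.4 × 5 = −2. Nadir's best response falls — the actions are strategic substitutes.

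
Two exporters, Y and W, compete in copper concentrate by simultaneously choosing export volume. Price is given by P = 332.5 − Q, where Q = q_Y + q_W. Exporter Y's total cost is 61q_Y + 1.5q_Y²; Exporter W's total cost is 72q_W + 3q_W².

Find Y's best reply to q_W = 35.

47.3

Exporter Y's profit: π = q_Y(332.5 − (q_Y + q_W)) − 61q_Y − 1.5q_Y².
∂π/∂q_Y = 271.5 − 5q_Y − q_W = 0, so q_Y = 54.3 − 0.2q_W.
At q_W = 35: q_Y = 54.3 − 0.2·35 = 47.3.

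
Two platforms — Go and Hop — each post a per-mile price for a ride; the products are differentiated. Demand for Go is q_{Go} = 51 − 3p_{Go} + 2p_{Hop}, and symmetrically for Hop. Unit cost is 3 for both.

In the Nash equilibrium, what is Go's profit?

Go's profit: π = (p_{Go} − 3)(51 − 3p_{Go} + 2p_{Hop}).
∂π/∂p_{Go} = 60 − 6p_{Go} + 2p_{Hop} = 0 ⇒ p_{Go} = 10 + (1/3)p_{Hop}.
By symmetry p_{Hop} = p_{Go}; substituting into the reaction function, (2/3)p_{Go} = 10 and p_{Go} = 15.
q_{Go} = 51 − 3·15 + 2·15 = 36.
Profit = (15 − 3)·36 = 432.

432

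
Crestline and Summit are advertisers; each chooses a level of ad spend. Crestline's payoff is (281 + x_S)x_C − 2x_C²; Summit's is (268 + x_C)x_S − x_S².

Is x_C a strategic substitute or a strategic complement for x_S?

Expanding Crestline's payoff: 281x_C + x_Sx_C − 2x_C².
∂π/∂x_C = 281 + x_S − 4x_C = 0, so x_C = 70.25 + 0.25x_S.
The best-response slope dx_C/dx_S = 0.25 > 0: the reaction function is upward-sloping, so the choices are strategic complements.

strategic complements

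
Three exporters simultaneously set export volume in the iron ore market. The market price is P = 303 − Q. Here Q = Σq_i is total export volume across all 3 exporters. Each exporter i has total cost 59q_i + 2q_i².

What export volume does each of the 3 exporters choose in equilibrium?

A representative exporter's profit is π_i = q_i(303 − Q) − 59q_i − 2q_i², with Q = q_i + Σ_{j≠i} q_j.
First-order condition: 244 − 6q_i − Σ_{j≠i} q_j = 0.
With identical exporters, set every q_j = q: then 244 − 6q − 2q = 0, i.e. q = 244/8 = 30.5.

30.5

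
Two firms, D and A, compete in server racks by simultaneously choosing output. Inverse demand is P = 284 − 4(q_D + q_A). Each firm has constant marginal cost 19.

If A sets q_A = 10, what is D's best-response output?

Firm D's profit: π = q_D(284 − 4(q_D + q_A)) − 19q_D.
∂π/∂q_D = 265 − 8q_D − 4q_A = 0, so q_D = 33.125 − 0.5q_A.
At q_A = 10: q_D = 33.125 − 0.5·10 = 28.125.

28.125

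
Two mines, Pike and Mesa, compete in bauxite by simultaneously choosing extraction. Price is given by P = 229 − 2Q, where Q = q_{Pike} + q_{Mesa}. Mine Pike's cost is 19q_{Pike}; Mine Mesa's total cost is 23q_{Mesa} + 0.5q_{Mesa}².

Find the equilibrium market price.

Mine Pike's profit: π = q_{Pike}(229 − 2(q_{Pike} + q_{Mesa})) − 19q_{Pike}.
∂π/∂q_{Pike} = 210 − 4q_{Pike} − 2q_{Mesa} = 0, so q_{Pike} = 52.5 − 0.5q_{Mesa}.
For Mesa: ∂π/∂q_{Mesa} = 206 − 5q_{Mesa} − 2q_{Pike} = 0 ⇒ q_{Mesa} = 41.2 − 0.4q_{Pike}.
Substituting the second reaction function into the first: q_{Pike} = 52.5 − 0.5(41.2 − 0.4q_{Pike}), which gives 0.8q_{Pike} = 31.9 ⇒ q_{Pike} = 39.875.
Then q_{Mesa} = 41.2 − 0.4·39.875 = 25.25.
Equilibrium price: P = 229 − 2·65.125 = 98.75.

98.75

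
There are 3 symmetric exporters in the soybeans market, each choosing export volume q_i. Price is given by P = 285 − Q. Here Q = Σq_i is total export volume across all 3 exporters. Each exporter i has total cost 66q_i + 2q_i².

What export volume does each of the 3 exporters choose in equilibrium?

27.375

A representative exporter's profit is π_i = q_i(285 − Q) − 66q_i − 2q_i², with Q = q_i + Σ_{j≠i} q_j.
First-order condition: 219 − 6q_i − Σ_{j≠i} q_j = 0.
In a symmetric equilibrium every exporter chooses the same q, so Σ_{j≠i} q_j = 2q. The condition becomes 219 − 8q = 0, giving q = 219/8 = 27.375.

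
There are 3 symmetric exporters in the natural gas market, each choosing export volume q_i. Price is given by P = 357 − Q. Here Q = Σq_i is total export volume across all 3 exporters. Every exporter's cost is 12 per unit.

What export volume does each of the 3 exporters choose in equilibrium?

A representative exporter's profit is π_i = q_i(357 − Q) − 12q_i, with Q = q_i + Σ_{j≠i} q_j.
First-order condition: 345 − 2q_i − Σ_{j≠i} q_j = 0.
In a symmetric equilibrium every exporter chooses the same q, so Σ_{j≠i} q_j = 2q. The condition becomes 345 − 4q = 0, giving q = 345/4 = 86.25.

86.25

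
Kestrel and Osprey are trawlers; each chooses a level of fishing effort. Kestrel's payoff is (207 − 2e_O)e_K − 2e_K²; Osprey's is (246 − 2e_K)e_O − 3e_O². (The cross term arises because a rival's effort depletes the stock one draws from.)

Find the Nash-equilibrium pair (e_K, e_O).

37.5, 28.5

Expanding Kestrel's payoff: 207e_K − 2e_Oe_K − 2e_K².
∂π/∂e_K = 207 − 2e_O − 4e_K = 0, so e_K = 51.75 − 0.5e_O.
Likewise for Osprey: e_O = 41 − (1/3)e_K.
Substituting the second reaction function into the first: e_K = 51.75 − 0.5(41 − (1/3)e_K), which gives (5/6)e_K = 31.25 ⇒ e_K = 37.5.
Then e_O = 41 − (1/3)·37.5 = 28.5.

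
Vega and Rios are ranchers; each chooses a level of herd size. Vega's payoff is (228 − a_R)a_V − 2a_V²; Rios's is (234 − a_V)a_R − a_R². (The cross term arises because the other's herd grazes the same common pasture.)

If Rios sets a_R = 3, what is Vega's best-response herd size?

56.25

Expanding Vega's payoff: 228a_V − a_Ra_V − 2a_V².
∂π/∂a_V = 228 − a_R − 4a_V = 0, so a_V = 57 − 0.25a_R.
At a_R = 3: a_V = 57 − 0.25·3 = 56.25.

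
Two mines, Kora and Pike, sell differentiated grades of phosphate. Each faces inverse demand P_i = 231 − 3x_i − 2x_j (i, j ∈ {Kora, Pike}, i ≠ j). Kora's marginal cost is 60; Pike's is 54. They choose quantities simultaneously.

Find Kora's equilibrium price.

123

Mine Kora's profit: π = x_{Kora}(231 − 3x_{Kora} − 2x_{Pike}) − 60x_{Kora}.
∂π/∂x_{Kora} = 171 − 6x_{Kora} − 2x_{Pike} = 0 ⇒ x_{Kora} = 28.5 − (1/3)x_{Pike}.
Similarly x_{Pike} = 29.5 − (1/3)x_{Kora}.
Substituting the second reaction function into the first: x_{Kora} = 28.5 − (1/3)(29.5 − (1/3)x_{Kora}), which gives (8/9)x_{Kora} = 56/3 ⇒ x_{Kora} = 21.
Then x_{Pike} = 29.5 − (1/3)·21 = 22.5.
P_{Kora} = 231 − 3·21 − 2·22.5 = 123.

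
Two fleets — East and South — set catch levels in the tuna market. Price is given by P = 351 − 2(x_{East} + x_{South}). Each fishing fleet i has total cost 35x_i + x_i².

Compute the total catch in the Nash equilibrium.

Fishing fleet East's profit: π = x_{East}(351 − 2(x_{East} + x_{South})) − 35x_{East} − x_{East}².
∂π/∂x_{East} = 316 − 6x_{East} − 2x_{South} = 0, so x_{East} = 158/3 − (1/3)x_{South}.
Setting x_{East} = x_{South} in the reaction function: x_{East} = 158/3 − (1/3)x_{East}, so x_{East} = (158/3) / (4/3) = 39.5.
Total catch: 39.5 + 39.5 = 79.

79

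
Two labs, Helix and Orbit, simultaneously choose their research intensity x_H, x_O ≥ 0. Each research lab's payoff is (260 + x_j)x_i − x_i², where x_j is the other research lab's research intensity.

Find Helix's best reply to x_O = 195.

Helix's payoff is (260 + x_O)x_H − x_H².
∂π/∂x_H = 260 + x_O − 2x_H = 0, so x_H = 130 + 0.5x_O.
At x_O = 195: x_H = 130 + 0.5·195 = 227.5.

227.5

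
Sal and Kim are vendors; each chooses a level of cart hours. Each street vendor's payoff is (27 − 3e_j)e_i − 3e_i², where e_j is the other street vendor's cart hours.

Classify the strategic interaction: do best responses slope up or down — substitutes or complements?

Sal's payoff is (27 − 3e_K)e_S − 3e_S².
∂π/∂e_S = 27 − 3e_K − 6e_S = 0, so e_S = 4.5 − 0.5e_K.
The best-response slope de_S/de_K = −0.5 < 0: the reaction function is downward-sloping, so the choices are strategic substitutes.

strategic substitutes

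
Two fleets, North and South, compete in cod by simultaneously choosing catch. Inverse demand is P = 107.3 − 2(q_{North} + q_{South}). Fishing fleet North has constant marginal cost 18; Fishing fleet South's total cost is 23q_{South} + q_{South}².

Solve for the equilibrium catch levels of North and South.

18.36, 7.93

Fishing fleet North's profit: π = q_{North}(107.3 − 2(q_{North} + q_{South})) − 18q_{North}.
∂π/∂q_{North} = 89.3 − 4q_{North} − 2q_{South} = 0, so q_{North} = 22.325 − 0.5q_{South}.
For South: ∂π/∂q_{South} = 84.3 − 6q_{South} − 2q_{North} = 0 ⇒ q_{South} = 14.05 − (1/3)q_{North}.
Solving the two reaction functions simultaneously: (1 − (−0.5)(−1/3))q_{North} = 22.325 − 0.5·14.05, so (5/6)q_{North} = 15.3 and q_{North} = 18.36.
Then q_{South} = 14.05 − (1/3)·18.36 = 7.93.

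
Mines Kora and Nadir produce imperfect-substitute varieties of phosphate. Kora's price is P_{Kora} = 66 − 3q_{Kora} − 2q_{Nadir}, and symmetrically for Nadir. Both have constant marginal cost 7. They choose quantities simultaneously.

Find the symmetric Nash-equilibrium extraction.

Mine Kora's profit: π = q_{Kora}(66 − 3q_{Kora} − 2q_{Nadir}) − 7q_{Kora}.
∂π/∂q_{Kora} = 59 − 6q_{Kora} − 2q_{Nadir} = 0 ⇒ q_{Kora} = 59/6 − (1/3)q_{Nadir}.
By symmetry q_{Nadir} = q_{Kora}; substituting into the reaction function, (4/3)q_{Kora} = 59/6 and q_{Kora} = 7.375.

7.375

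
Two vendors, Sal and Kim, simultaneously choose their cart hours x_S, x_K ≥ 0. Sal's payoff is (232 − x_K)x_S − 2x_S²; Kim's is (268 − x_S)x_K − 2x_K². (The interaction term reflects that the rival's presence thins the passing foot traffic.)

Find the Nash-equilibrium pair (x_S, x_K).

44, 56

Expanding Sal's payoff: 232x_S − x_Kx_S − 2x_S².
∂π/∂x_S = 232 − x_K − 4x_S = 0, so x_S = 58 − 0.25x_K.
Likewise for Kim: x_K = 67 − 0.25x_S.
Substituting the second reaction function into the first: x_S = 58 − 0.25(67 − 0.25x_S), which gives 0.9375x_S = 41.25 ⇒ x_S = 44.
Then x_K = 67 − 0.25·44 = 56.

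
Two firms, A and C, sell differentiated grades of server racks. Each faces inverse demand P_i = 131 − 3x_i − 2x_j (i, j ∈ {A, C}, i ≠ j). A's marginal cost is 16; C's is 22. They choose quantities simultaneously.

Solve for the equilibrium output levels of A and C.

Firm A's profit: π = x_A(131 − 3x_A − 2x_C) − 16x_A.
∂π/∂x_A = 115 − 6x_A − 2x_C = 0 ⇒ x_A = 115/6 − (1/3)x_C.
Similarly x_C = 109/6 − (1/3)x_A.
Solving the two reaction functions simultaneously: (1 − (−1/3)(−1/3))x_A = 115/6 − (1/3)·(109/6), so (8/9)x_A = 118/9 and x_A = 14.75.
Then x_C = 109/6 − (1/3)·14.75 = 13.25.

14.75, 13.25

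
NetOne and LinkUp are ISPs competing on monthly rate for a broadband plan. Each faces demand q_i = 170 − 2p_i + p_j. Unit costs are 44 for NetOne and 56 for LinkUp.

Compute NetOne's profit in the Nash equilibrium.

NetOne's profit: π = (p_{NetOne} − 44)(170 − 2p_{NetOne} + p_{LinkUp}).
∂π/∂p_{NetOne} = 258 − 4p_{NetOne} + p_{LinkUp} = 0 ⇒ p_{NetOne} = 64.5 + 0.25p_{LinkUp}.
Similarly p_{LinkUp} = 70.5 + 0.25p_{NetOne}.
Plugging p_{LinkUp} into NetOne's best response: p_{NetOne} = 64.5 + 0.25(70.5 + 0.25p_{NetOne}) ⇒ 0.9375p_{NetOne} = 82.125, so p_{NetOne} = 87.6.
Then p_{LinkUp} = 70.5 + 0.25·87.6 = 92.4.
q_{NetOne} = 170 − 2·87.6 + 92.4 = 87.2.
Profit = (87.6 − 44)·87.2 = 3801.92.

3801.92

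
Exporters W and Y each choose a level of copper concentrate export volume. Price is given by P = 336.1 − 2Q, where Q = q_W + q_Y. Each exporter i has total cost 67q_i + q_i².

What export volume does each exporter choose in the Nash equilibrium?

Exporter W's profit: π = q_W(336.1 − 2(q_W + q_Y)) − 67q_W − q_W².
∂π/∂q_W = 269.1 − 6q_W − 2q_Y = 0, so q_W = 44.85 − (1/3)q_Y.
By symmetry q_Y = q_W; substituting into the reaction function, (4/3)q_W = 44.85 and q_W = 33.6375.

33.6375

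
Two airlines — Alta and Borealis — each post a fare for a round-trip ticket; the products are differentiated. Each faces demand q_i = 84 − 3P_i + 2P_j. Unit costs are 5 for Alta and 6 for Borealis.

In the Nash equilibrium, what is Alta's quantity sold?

Alta's profit: π = (P_{Alta} − 5)(84 − 3P_{Alta} + 2P_{Borealis}).
∂π/∂P_{Alta} = 99 − 6P_{Alta} + 2P_{Borealis} = 0 ⇒ P_{Alta} = 16.5 + (1/3)P_{Borealis}.
Similarly P_{Borealis} = 17 + (1/3)P_{Alta}.
Substituting the second reaction function into the first: P_{Alta} = 16.5 + (1/3)(17 + (1/3)P_{Alta}), which gives (8/9)P_{Alta} = 133/6 ⇒ P_{Alta} = 24.9375.
Then P_{Borealis} = 17 + (1/3)·24.9375 = 25.3125.
q_{Alta} = 84 − 3·24.9375 + 2·25.3125 = 59.8125.

59.8125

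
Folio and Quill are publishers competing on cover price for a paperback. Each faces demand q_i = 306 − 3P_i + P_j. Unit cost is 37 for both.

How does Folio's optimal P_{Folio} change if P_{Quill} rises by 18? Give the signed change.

Folio's profit: π = (P_{Folio} − 37)(306 − 3P_{Folio} + P_{Quill}).
∂π/∂P_{Folio} = 417 − 6P_{Folio} + P_{Quill} = 0 ⇒ P_{Folio} = 69.5 + (1/6)P_{Quill}.
The reaction-function slope is 1/6, so an 18-unit rise in P_{Quill} moves P_{Folio} by 1/6 × 18 = 3. Folio's best response rises — the actions are strategic complements.

3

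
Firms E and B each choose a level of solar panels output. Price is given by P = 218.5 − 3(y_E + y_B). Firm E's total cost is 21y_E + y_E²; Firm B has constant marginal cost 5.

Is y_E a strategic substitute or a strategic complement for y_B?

strategic substitutes

Firm E's profit: π = y_E(218.5 − 3(y_E + y_B)) − 21y_E − y_E².
∂π/∂y_E = 197.5 − 8y_E − 3y_B = 0, so y_E = 24.6875 − 0.375y_B.
The best-response slope dy_E/dy_B = −0.375 < 0: the reaction function is downward-sloping, so the choices are strategic substitutes.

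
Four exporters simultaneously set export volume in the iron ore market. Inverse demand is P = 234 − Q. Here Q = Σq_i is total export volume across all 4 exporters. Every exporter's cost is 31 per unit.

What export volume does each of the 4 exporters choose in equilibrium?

40.6

A representative exporter's profit is π_i = q_i(234 − Q) − 31q_i, with Q = q_i + Σ_{j≠i} q_j.
First-order condition: 203 − 2q_i − Σ_{j≠i} q_j = 0.
Imposing symmetry (q_j = q for all j) turns Σ_{j≠i} q_j into 3q, so 203 = 5q and q = 40.6.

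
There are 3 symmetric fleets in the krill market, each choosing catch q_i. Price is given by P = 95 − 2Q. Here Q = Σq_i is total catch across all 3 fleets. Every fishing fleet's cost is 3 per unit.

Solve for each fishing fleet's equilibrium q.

11.5

A representative fishing fleet's profit is π_i = q_i(95 − 2Q) − 3q_i, with Q = q_i + Σ_{j≠i} q_j.
First-order condition: 92 − 4q_i − 2Σ_{j≠i} q_j = 0.
Imposing symmetry (q_j = q for all j) turns Σ_{j≠i} q_j into 2q, so 92 = 8q and q = 11.5.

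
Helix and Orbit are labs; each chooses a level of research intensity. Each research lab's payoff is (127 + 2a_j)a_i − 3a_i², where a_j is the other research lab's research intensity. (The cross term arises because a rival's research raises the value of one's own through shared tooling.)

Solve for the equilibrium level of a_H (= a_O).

31.75

Helix's payoff is (127 + 2a_O)a_H − 3a_H².
∂π/∂a_H = 127 + 2a_O − 6a_H = 0, so a_H = 127/6 + (1/3)a_O.
Setting a_H = a_O in the reaction function: a_H = 127/6 + (1/3)a_H, so a_H = (127/6) / (2/3) = 31.75.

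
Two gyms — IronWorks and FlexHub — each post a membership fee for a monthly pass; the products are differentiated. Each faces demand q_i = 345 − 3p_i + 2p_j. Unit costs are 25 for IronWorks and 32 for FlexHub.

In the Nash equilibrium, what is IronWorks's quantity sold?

IronWorks's profit: π = (p_{IronWorks} − 25)(345 − 3p_{IronWorks} + 2p_{FlexHub}).
∂π/∂p_{IronWorks} = 420 − 6p_{IronWorks} + 2p_{FlexHub} = 0 ⇒ p_{IronWorks} = 70 + (1/3)p_{FlexHub}.
Similarly p_{FlexHub} = 73.5 + (1/3)p_{IronWorks}.
Plugging p_{FlexHub} into IronWorks's best response: p_{IronWorks} = 70 + (1/3)(73.5 + (1/3)p_{IronWorks}) ⇒ (8/9)p_{IronWorks} = 94.5, so p_{IronWorks} = 106.3125.
Then p_{FlexHub} = 73.5 + (1/3)·106.3125 = 108.9375.
q_{IronWorks} = 345 − 3·106.3125 + 2·108.9375 = 243.9375.

243.9375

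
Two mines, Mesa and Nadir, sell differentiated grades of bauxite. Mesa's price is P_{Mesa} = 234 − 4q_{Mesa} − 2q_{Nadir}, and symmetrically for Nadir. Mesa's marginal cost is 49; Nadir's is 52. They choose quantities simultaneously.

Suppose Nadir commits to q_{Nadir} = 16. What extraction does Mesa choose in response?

19.125

Mine Mesa's profit: π = q_{Mesa}(234 − 4q_{Mesa} − 2q_{Nadir}) − 49q_{Mesa}.
∂π/∂q_{Mesa} = 185 − 8q_{Mesa} − 2q_{Nadir} = 0 ⇒ q_{Mesa} = 23.125 − 0.25q_{Nadir}.
At q_{Nadir} = 16: q_{Mesa} = 23.125 − 0.25·16 = 19.125.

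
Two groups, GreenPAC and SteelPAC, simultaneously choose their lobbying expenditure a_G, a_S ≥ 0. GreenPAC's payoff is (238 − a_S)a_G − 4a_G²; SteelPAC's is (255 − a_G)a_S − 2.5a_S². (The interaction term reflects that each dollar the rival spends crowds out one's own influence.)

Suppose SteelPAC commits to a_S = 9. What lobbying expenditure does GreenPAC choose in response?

28.625

Expanding GreenPAC's payoff: 238a_G − a_Sa_G − 4a_G².
∂π/∂a_G = 238 − a_S − 8a_G = 0, so a_G = 29.75 − 0.125a_S.
At a_S = 9: a_G = 29.75 − 0.125·9 = 28.625.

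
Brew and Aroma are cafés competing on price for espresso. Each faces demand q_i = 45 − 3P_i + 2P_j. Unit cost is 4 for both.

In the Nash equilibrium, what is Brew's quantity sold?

Brew's profit: π = (P_{Brew} − 4)(45 − 3P_{Brew} + 2P_{Aroma}).
∂π/∂P_{Brew} = 57 − 6P_{Brew} + 2P_{Aroma} = 0 ⇒ P_{Brew} = 9.5 + (1/3)P_{Aroma}.
Setting P_{Brew} = P_{Aroma} in the reaction function: P_{Brew} = 9.5 + (1/3)P_{Brew}, so P_{Brew} = 9.5 / (2/3) = 14.25.
q_{Brew} = 45 − 3·14.25 + 2·14.25 = 30.75.

30.75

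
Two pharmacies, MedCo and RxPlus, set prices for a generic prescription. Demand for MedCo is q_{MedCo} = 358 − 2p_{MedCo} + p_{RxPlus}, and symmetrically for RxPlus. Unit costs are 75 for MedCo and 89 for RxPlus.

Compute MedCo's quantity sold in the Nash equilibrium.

MedCo's profit: π = (p_{MedCo} − 75)(358 − 2p_{MedCo} + p_{RxPlus}).
∂π/∂p_{MedCo} = 508 − 4p_{MedCo} + p_{RxPlus} = 0 ⇒ p_{MedCo} = 127 + 0.25p_{RxPlus}.
Similarly p_{RxPlus} = 134 + 0.25p_{MedCo}.
Plugging p_{RxPlus} into MedCo's best response: p_{MedCo} = 127 + 0.25(134 + 0.25p_{MedCo}) ⇒ 0.9375p_{MedCo} = 160.5, so p_{MedCo} = 171.2.
Then p_{RxPlus} = 134 + 0.25·171.2 = 176.8.
q_{MedCo} = 358 − 2·171.2 + 176.8 = 192.4.

192.4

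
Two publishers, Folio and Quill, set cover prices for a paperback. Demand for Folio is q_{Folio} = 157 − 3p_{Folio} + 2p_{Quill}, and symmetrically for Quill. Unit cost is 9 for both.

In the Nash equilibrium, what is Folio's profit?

4107

Folio's profit: π = (p_{Folio} − 9)(157 − 3p_{Folio} + 2p_{Quill}).
∂π/∂p_{Folio} = 184 − 6p_{Folio} + 2p_{Quill} = 0 ⇒ p_{Folio} = 92/3 + (1/3)p_{Quill}.
The game is symmetric, so in equilibrium p_{Quill} = p_{Folio}: the reaction function gives (2/3)p_{Folio} = 92/3, hence p_{Folio} = 46.
q_{Folio} = 157 − 3·46 + 2·46 = 111.
Profit = (46 − 9)·111 = 4107.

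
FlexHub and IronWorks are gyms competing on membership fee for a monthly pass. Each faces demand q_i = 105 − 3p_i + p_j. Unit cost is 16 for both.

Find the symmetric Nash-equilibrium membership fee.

30.6

FlexHub's profit: π = (p_{FlexHub} − 16)(105 − 3p_{FlexHub} + p_{IronWorks}).
∂π/∂p_{FlexHub} = 153 − 6p_{FlexHub} + p_{IronWorks} = 0 ⇒ p_{FlexHub} = 25.5 + (1/6)p_{IronWorks}.
The game is symmetric, so in equilibrium p_{IronWorks} = p_{FlexHub}: the reaction function gives (5/6)p_{FlexHub} = 25.5, hence p_{FlexHub} = 30.6.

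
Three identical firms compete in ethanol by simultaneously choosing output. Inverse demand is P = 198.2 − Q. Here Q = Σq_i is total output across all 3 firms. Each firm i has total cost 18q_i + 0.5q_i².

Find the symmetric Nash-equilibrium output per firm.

A representative firm's profit is π_i = q_i(198.2 − Q) − 18q_i − 0.5q_i², with Q = q_i + Σ_{j≠i} q_j.
First-order condition: 180.2 − 3q_i − Σ_{j≠i} q_j = 0.
With identical firms, set every q_j = q: then 180.2 − 3q − 2q = 0, i.e. q = 180.2/5 = 36.04.

36.04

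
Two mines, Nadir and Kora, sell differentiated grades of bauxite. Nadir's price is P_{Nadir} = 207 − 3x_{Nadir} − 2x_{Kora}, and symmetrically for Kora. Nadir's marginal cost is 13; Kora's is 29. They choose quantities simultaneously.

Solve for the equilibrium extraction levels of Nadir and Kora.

Mine Nadir's profit: π = x_{Nadir}(207 − 3x_{Nadir} − 2x_{Kora}) − 13x_{Nadir}.
∂π/∂x_{Nadir} = 194 − 6x_{Nadir} − 2x_{Kora} = 0 ⇒ x_{Nadir} = 97/3 − (1/3)x_{Kora}.
Similarly x_{Kora} = 89/3 − (1/3)x_{Nadir}.
Plugging x_{Kora} into Nadir's best response: x_{Nadir} = 97/3 − (1/3)(89/3 − (1/3)x_{Nadir}) ⇒ (8/9)x_{Nadir} = 202/9, so x_{Nadir} = 25.25.
Then x_{Kora} = 89/3 − (1/3)·25.25 = 21.25.

25.25, 21.25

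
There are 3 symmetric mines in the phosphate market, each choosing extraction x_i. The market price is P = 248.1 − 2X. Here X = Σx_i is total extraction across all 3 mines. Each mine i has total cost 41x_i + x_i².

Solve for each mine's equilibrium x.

20.71

A representative mine's profit is π_i = x_i(248.1 − 2X) − 41x_i − x_i², with X = x_i + Σ_{j≠i} x_j.
First-order condition: 207.1 − 6x_i − 2Σ_{j≠i} x_j = 0.
With identical mines, set every x_j = x: then 207.1 − 6x − 4x = 0, i.e. x = 207.1/10 = 20.71.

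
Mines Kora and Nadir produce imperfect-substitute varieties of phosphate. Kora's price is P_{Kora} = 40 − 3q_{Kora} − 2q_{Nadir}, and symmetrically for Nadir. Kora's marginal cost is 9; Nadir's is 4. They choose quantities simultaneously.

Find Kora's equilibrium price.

19.6875

Mine Kora's profit: π = q_{Kora}(40 − 3q_{Kora} − 2q_{Nadir}) − 9q_{Kora}.
∂π/∂q_{Kora} = 31 − 6q_{Kora} − 2q_{Nadir} = 0 ⇒ q_{Kora} = 31/6 − (1/3)q_{Nadir}.
Similarly q_{Nadir} = 6 − (1/3)q_{Kora}.
Substituting the second reaction function into the first: q_{Kora} = 31/6 − (1/3)(6 − (1/3)q_{Kora}), which gives (8/9)q_{Kora} = 19/6 ⇒ q_{Kora} = 3.5625.
Then q_{Nadir} = 6 − (1/3)·3.5625 = 4.8125.
P_{Kora} = 40 − 3·3.5625 − 2·4.8125 = 19.6875.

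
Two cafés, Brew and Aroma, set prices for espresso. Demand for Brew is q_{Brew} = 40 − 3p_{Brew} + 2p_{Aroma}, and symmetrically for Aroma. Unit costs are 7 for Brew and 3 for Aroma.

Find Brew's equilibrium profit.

168.75

Brew's profit: π = (p_{Brew} − 7)(40 − 3p_{Brew} + 2p_{Aroma}).
∂π/∂p_{Brew} = 61 − 6p_{Brew} + 2p_{Aroma} = 0 ⇒ p_{Brew} = 61/6 + (1/3)p_{Aroma}.
Similarly p_{Aroma} = 49/6 + (1/3)p_{Brew}.
Substituting the second reaction function into the first: p_{Brew} = 61/6 + (1/3)(49/6 + (1/3)p_{Brew}), which gives (8/9)p_{Brew} = 116/9 ⇒ p_{Brew} = 14.5.
Then p_{Aroma} = 49/6 + (1/3)·14.5 = 13.
q_{Brew} = 40 − 3·14.5 + 2·13 = 22.5.
Profit = (14.5 − 7)·22.5 = 168.75.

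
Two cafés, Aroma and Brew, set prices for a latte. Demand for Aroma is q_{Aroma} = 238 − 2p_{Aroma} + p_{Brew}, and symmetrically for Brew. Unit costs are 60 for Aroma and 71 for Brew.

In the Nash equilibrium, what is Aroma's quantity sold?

Aroma's profit: π = (p_{Aroma} − 60)(238 − 2p_{Aroma} + p_{Brew}).
∂π/∂p_{Aroma} = 358 − 4p_{Aroma} + p_{Brew} = 0 ⇒ p_{Aroma} = 89.5 + 0.25p_{Brew}.
Similarly p_{Brew} = 95 + 0.25p_{Aroma}.
Substituting the second reaction function into the first: p_{Aroma} = 89.5 + 0.25(95 + 0.25p_{Aroma}), which gives 0.9375p_{Aroma} = 113.25 ⇒ p_{Aroma} = 120.8.
Then p_{Brew} = 95 + 0.25·120.8 = 125.2.
q_{Aroma} = 238 − 2·120.8 + 125.2 = 121.6.

121.6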